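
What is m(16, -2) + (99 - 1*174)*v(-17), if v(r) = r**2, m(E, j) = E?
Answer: -21659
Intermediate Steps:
m(16, -2) + (99 - 1*174)*v(-17) = 16 + (99 - 1*174)*(-17)**2 = 16 + (99 - 174)*289 = 16 - 75*289 = 16 - 21675 = -21659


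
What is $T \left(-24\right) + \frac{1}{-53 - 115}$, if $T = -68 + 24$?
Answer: $\frac{177407}{168} \approx 1056.0$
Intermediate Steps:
$T = -44$
$T \left(-24\right) + \frac{1}{-53 - 115} = \left(-44\right) \left(-24\right) + \frac{1}{-53 - 115} = 1056 + \frac{1}{-168} = 1056 - \frac{1}{168} = \frac{177407}{168}$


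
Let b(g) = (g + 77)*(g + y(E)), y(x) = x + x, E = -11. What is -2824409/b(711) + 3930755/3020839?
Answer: -6397952185491/1640110159948 ≈ -3.9009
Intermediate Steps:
y(x) = 2*x
b(g) = (-22 + g)*(77 + g) (b(g) = (g + 77)*(g + 2*(-11)) = (77 + g)*(g - 22) = (77 + g)*(-22 + g) = (-22 + g)*(77 + g))
-2824409/b(711) + 3930755/3020839 = -2824409/(-1694 + 711² + 55*711) + 3930755/3020839 = -2824409/(-1694 + 505521 + 39105) + 3930755*(1/3020839) = -2824409/542932 + 3930755/3020839 = -6397952185491/1640110159948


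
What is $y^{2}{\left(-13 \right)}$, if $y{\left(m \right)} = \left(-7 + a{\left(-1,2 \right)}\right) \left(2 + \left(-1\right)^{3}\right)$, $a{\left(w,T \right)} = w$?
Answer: $64$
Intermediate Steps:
$y{\left(m \right)} = -8$ ($y{\left(m \right)} = \left(-7 - 1\right) \left(2 + \left(-1\right)^{3}\right) = - 8 \left(2 - 1\right) = \left(-8\right) 1 = -8$)
$y^{2}{\left(-13 \right)} = \left(-8\right)^{2} = 64$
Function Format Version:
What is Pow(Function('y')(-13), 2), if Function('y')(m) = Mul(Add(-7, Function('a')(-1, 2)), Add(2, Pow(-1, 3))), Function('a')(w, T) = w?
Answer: 64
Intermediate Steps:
Function('y')(m) = -8 (Function('y')(m) = Mul(Add(-7, -1), Add(2, Pow(-1, 3))) = Mul(-8, Add(2, -1)) = Mul(-8, 1) = -8)
Pow(Function('y')(-13), 2) = Pow(-8, 2) = 64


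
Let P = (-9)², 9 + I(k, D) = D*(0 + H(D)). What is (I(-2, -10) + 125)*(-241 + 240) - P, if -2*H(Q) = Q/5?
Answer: -187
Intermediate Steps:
H(Q) = -Q/10 (H(Q) = -Q/(2*5) = -Q/10)
I(k, D) = -9 - D²/10 (I(k, D) = -9 + D*(0 - D/10) = -9 + D*(-D/10) = -9 - D²/10)
P = 81
(I(-2, -10) + 125)*(-241 + 240) - P = ((-9 - ⅒*(-10)²) + 125)*(-241 + 240) - 1*81 = ((-9 - ⅒*100) + 125)*(-1) - 81 = ((-9 - 10) + 125)*(-1) - 81 = (-19 + 125)*(-1) - 81 = 106*(-1) - 81 = -106 - 81 = -187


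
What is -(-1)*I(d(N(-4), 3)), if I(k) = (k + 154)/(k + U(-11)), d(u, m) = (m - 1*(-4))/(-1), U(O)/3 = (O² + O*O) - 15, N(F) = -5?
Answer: 147/674 ≈ 0.21810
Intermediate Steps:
U(O) = -45 + 6*O² (U(O) = 3*((O² + O*O) - 15) = 3*((O² + O²) - 15) = 3*(2*O² - 15) = 3*(-15 + 2*O²) = -45 + 6*O²)
d(u, m) = -4 - m (d(u, m) = (m + 4)*(-1) = (4 + m)*(-1) = -4 - m)
I(k) = (154 + k)/(681 + k) (I(k) = (k + 154)/(k + (-45 + 6*(-11)²)) = (154 + k)/(k + (-45 + 6*121)) = (154 + k)/(k + (-45 + 726)) = (154 + k)/(k + 681) = (154 + k)/(681 + k))
-(-1)*I(d(N(-4), 3)) = -(-1)*(154 + (-4 - 1*3))/(681 + (-4 - 1*3)) = -(-1)*(154 + (-4 - 3))/(681 + (-4 - 3)) = -(-1)*(154 - 7)/(681 - 7) = -(-1)*147/674 = -1*(-147/674) = 147/674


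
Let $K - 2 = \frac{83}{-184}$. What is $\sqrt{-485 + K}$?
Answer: $\frac{i \sqrt{4091930}}{92} \approx 21.988 i$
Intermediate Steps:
$K = \frac{285}{184}$ ($K = 2 + \frac{83}{-184} = 2 + 83 \left(- \frac{1}{184}\right) = 2 - \frac{83}{184} = \frac{285}{184} \approx 1.5489$)
$\sqrt{-485 + K} = \sqrt{-485 + \frac{285}{184}} = \sqrt{- \frac{88955}{184}} = \frac{i \sqrt{4091930}}{92}$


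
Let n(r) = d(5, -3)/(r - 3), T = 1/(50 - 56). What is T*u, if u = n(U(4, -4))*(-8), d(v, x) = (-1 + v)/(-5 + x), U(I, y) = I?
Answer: -⅔ ≈ -0.66667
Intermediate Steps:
d(v, x) = (-1 + v)/(-5 + x)
T = -⅙ (T = 1/(-6) = -⅙ ≈ -0.16667)
n(r) = -1/(2*(-3 + r)) (n(r) = ((-1 + 5)/(-5 - 3))/(r - 3) = (4/(-8))/(-3 + r) = (-⅛*4)/(-3 + r) = -1/(2*(-3 + r)))
u = 4 (u = -1/(-6 + 2*4)*(-8) = -1/(-6 + 8)*(-8) = -1/2*(-8) = -1*½*(-8) = -½*(-8) = 4)
T*u = -⅙*4 = -⅔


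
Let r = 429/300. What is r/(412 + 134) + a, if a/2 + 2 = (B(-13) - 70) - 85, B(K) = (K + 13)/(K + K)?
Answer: -1318789/4200 ≈ -314.00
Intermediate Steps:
r = 143/100 (r = 429*(1/300) = 143/100 ≈ 1.4300)
B(K) = (13 + K)/(2*K) (B(K) = (13 + K)/((2*K)) = (13 + K)*(1/(2*K)) = (13 + K)/(2*K))
a = -314 (a = -4 + 2*(((½)*(13 - 13)/(-13) - 70) - 85) = -4 + 2*(((½)*(-1/13)*0 - 70) - 85) = -4 + 2*((0 - 70) - 85) = -4 + 2*(-70 - 85) = -4 + 2*(-155) = -4 - 310 = -314)
r/(412 + 134) + a = (143/100)/(412 + 134) - 314 = (143/100)/546 - 314 = (1/546)*(143/100) - 314 = 11/4200 - 314 = -1318789/4200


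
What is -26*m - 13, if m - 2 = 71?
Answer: -1911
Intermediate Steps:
m = 73 (m = 2 + 71 = 73)
-26*m - 13 = -26*73 - 13 = -1898 - 13 = -1911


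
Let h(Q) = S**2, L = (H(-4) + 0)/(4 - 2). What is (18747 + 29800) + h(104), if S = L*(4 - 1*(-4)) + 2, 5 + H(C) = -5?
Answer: 49991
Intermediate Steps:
H(C) = -10 (H(C) = -5 - 5 = -10)
L = -5 (L = (-10 + 0)/(4 - 2) = -10/2 = -10*1/2 = -5)
S = -38 (S = -5*(4 - 1*(-4)) + 2 = -5*(4 + 4) + 2 = -5*8 + 2 = -40 + 2 = -38)
h(Q) = 1444 (h(Q) = (-38)**2 = 1444)
(18747 + 29800) + h(104) = (18747 + 29800) + 1444 = 48547 + 1444 = 49991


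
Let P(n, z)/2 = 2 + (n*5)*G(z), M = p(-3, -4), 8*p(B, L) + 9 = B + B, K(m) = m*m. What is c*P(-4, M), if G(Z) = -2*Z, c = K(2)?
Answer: -584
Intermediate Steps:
K(m) = m²
c = 4 (c = 2² = 4)
p(B, L) = -9/8 + B/4 (p(B, L) = -9/8 + (B + B)/8 = -9/8 + (2*B)/8 = -9/8 + B/4)
M = -15/8 (M = -9/8 + (¼)*(-3) = -9/8 - ¾ = -15/8 ≈ -1.8750)
P(n, z) = 4 - 20*n*z (P(n, z) = 2*(2 + (n*5)*(-2*z)) = 2*(2 + (5*n)*(-2*z)) = 2*(2 - 10*n*z) = 4 - 20*n*z)
c*P(-4, M) = 4*(4 - 20*(-4)*(-15/8)) = 4*(4 - 150) = 4*(-146) = -584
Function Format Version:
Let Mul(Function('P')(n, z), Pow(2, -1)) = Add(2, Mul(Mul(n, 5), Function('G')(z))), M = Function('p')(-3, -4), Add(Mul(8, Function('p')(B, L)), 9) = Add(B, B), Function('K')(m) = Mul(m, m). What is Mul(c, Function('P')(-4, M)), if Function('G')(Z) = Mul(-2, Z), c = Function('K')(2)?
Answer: -584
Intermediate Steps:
Function('K')(m) = Pow(m, 2)
c = 4 (c = Pow(2, 2) = 4)
Function('p')(B, L) = Add(Rational(-9, 8), Mul(Rational(1, 4), B)) (Function('p')(B, L) = Add(Rational(-9, 8), Mul(Rational(1, 8), Add(B, B))) = Add(Rational(-9, 8), Mul(Rational(1, 8), Mul(2, B))) = Add(Rational(-9, 8), Mul(Rational(1, 4), B)))
M = Rational(-15, 8) (M = Add(Rational(-9, 8), Mul(Rational(1, 4), -3)) = Add(Rational(-9, 8), Rational(-3, 4)) = Rational(-15, 8) ≈ -1.8750)
Function('P')(n, z) = Add(4, Mul(-20, n, z)) (Function('P')(n, z) = Mul(2, Add(2, Mul(Mul(n, 5), Mul(-2, z)))) = Mul(2, Add(2, Mul(Mul(5, n), Mul(-2, z)))) = Mul(2, Add(2, Mul(-10, n, z))) = Add(4, Mul(-20, n, z)))
Mul(c, Function('P')(-4, M)) = Mul(4, Add(4, Mul(-20, -4, Rational(-15, 8)))) = Mul(4, Add(4, -150)) = Mul(4, -146) = -584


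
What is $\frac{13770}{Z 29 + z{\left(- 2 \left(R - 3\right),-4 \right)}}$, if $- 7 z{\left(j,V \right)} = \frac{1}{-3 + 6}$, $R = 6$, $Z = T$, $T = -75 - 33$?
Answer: $- \frac{17010}{3869} \approx -4.3965$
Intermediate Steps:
$T = -108$ ($T = -75 - 33 = -108$)
$Z = -108$
$z{\left(j,V \right)} = - \frac{1}{21}$ ($z{\left(j,V \right)} = - \frac{1}{7 \left(-3 + 6\right)} = - \frac{1}{7 \cdot 3} = \left(- \frac{1}{7}\right) \frac{1}{3} = - \frac{1}{21}$)
$\frac{13770}{Z 29 + z{\left(- 2 \left(R - 3\right),-4 \right)}} = \frac{13770}{\left(-108\right) 29 - \frac{1}{21}} = \frac{13770}{-3132 - \frac{1}{21}} = \frac{13770}{- \frac{65773}{21}} = 13770 \left(- \frac{21}{65773}\right) = - \frac{17010}{3869}$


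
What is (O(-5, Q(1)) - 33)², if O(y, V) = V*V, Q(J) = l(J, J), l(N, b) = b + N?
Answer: 841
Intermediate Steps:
l(N, b) = N + b
Q(J) = 2*J (Q(J) = J + J = 2*J)
O(y, V) = V²
(O(-5, Q(1)) - 33)² = ((2*1)² - 33)² = (2² - 33)² = (4 - 33)² = (-29)² = 841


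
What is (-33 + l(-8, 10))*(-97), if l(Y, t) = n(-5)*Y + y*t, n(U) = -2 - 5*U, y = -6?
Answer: 26869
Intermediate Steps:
l(Y, t) = -6*t + 23*Y (l(Y, t) = (-2 - 5*(-5))*Y - 6*t = (-2 + 25)*Y - 6*t = 23*Y - 6*t = -6*t + 23*Y)
(-33 + l(-8, 10))*(-97) = (-33 + (-6*10 + 23*(-8)))*(-97) = (-33 + (-60 - 184))*(-97) = (-33 - 244)*(-97) = -277*(-97) = 26869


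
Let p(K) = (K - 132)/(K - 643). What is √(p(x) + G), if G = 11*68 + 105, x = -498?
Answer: 373*√163/163 ≈ 29.216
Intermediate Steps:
p(K) = (-132 + K)/(-643 + K)
G = 853 (G = 748 + 105 = 853)
√(p(x) + G) = √((-132 - 498)/(-643 - 498) + 853) = √(-630/(-1141) + 853) = √(-1/1141*(-630) + 853) = √(90/163 + 853) = √(139129/163) = 373*√163/163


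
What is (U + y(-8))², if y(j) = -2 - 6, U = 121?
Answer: 12769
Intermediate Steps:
y(j) = -8 (y(j) = -2 - 1*6 = -2 - 6 = -8)
(U + y(-8))² = (121 - 8)² = 113² = 12769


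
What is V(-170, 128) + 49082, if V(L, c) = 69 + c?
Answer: 49279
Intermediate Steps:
V(-170, 128) + 49082 = (69 + 128) + 49082 = 197 + 49082 = 49279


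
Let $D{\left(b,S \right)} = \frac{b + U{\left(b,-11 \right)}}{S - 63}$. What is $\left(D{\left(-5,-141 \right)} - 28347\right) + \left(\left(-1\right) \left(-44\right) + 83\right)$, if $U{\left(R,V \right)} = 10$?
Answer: $- \frac{5756885}{204} \approx -28220.0$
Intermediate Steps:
$D{\left(b,S \right)} = \frac{10 + b}{-63 + S}$ ($D{\left(b,S \right)} = \frac{b + 10}{S - 63} = \frac{10 + b}{-63 + S}$)
$\left(D{\left(-5,-141 \right)} - 28347\right) + \left(\left(-1\right) \left(-44\right) + 83\right) = \left(\frac{10 - 5}{-63 - 141} - 28347\right) + \left(\left(-1\right) \left(-44\right) + 83\right) = \left(\frac{1}{-204} \cdot 5 - 28347\right) + \left(44 + 83\right) = \left(\left(- \frac{1}{204}\right) 5 - 28347\right) + 127 = \left(- \frac{5}{204} - 28347\right) + 127 = - \frac{5782793}{204} + 127 = - \frac{5756885}{204}$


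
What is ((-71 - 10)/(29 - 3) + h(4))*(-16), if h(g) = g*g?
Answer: -2680/13 ≈ -206.15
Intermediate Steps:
h(g) = g²
((-71 - 10)/(29 - 3) + h(4))*(-16) = ((-71 - 10)/(29 - 3) + 4²)*(-16) = (-81/26 + 16)*(-16) = (335/26)*(-16) = -2680/13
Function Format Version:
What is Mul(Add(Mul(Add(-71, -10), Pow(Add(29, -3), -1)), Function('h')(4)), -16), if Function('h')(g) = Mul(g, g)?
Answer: Rational(-2680, 13) ≈ -206.15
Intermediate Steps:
Function('h')(g) = Pow(g, 2)
Mul(Add(Mul(Add(-71, -10), Pow(Add(29, -3), -1)), Function('h')(4)), -16) = Mul(Add(Mul(Add(-71, -10), Pow(Add(29, -3), -1)), Pow(4, 2)), -16) = Mul(Add(Mul(-81, Pow(26, -1)), 16), -16) = Mul(Add(Mul(-81, Rational(1, 26)), 16), -16) = Mul(Add(Rational(-81, 26), 16), -16) = Mul(Rational(335, 26), -16) = Rational(-2680, 13)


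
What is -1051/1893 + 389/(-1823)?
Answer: -2652350/3450939 ≈ -0.76859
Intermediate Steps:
-1051/1893 + 389/(-1823) = -1051*1/1893 + 389*(-1/1823) = -1051/1893 - 389/1823 = -2652350/3450939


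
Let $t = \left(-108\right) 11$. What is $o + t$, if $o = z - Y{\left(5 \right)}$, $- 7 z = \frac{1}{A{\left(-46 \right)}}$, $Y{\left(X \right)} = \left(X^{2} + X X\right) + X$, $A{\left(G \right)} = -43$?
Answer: $- \frac{374142}{301} \approx -1243.0$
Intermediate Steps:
$Y{\left(X \right)} = X + 2 X^{2}$ ($Y{\left(X \right)} = \left(X^{2} + X^{2}\right) + X = 2 X^{2} + X = X + 2 X^{2}$)
$z = \frac{1}{301}$ ($z = - \frac{1}{7 \left(-43\right)} = \left(- \frac{1}{7}\right) \left(- \frac{1}{43}\right) = \frac{1}{301} \approx 0.0033223$)
$t = -1188$
$o = - \frac{16554}{301}$ ($o = \frac{1}{301} - 5 \left(1 + 2 \cdot 5\right) = \frac{1}{301} - 5 \left(1 + 10\right) = \frac{1}{301} - 5 \cdot 11 = \frac{1}{301} - 55 = - \frac{16554}{301} \approx -54.997$)
$o + t = - \frac{16554}{301} - 1188 = - \frac{374142}{301}$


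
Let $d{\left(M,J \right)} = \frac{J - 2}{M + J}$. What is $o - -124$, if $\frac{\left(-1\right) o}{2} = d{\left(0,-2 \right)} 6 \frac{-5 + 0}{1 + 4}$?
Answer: $148$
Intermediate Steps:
$d{\left(M,J \right)} = \frac{-2 + J}{J + M}$
$o = 24$ ($o = - 2 \frac{-2 - 2}{-2 + 0} \cdot 6 \frac{-5 + 0}{1 + 4} = - 2 \frac{1}{-2} \left(-4\right) 6 \left(- \frac{5}{5}\right) = - 2 \left(- \frac{1}{2}\right) \left(-4\right) 6 \left(\left(-5\right) \frac{1}{5}\right) = - 2 \cdot 2 \cdot 6 \left(-1\right) = - 2 \cdot 12 \left(-1\right) = \left(-2\right) \left(-12\right) = 24$)
$o - -124 = 24 - -124 = 24 + 124 = 148$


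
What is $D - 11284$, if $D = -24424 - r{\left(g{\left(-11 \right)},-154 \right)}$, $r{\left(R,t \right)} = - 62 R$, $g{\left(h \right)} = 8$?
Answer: $-35212$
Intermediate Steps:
$D = -23928$ ($D = -24424 - \left(-62\right) 8 = -24424 - -496 = -24424 + 496 = -23928$)
$D - 11284 = -23928 - 11284 = -35212$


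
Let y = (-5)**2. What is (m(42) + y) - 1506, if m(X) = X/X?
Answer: -1480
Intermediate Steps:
y = 25
m(X) = 1
(m(42) + y) - 1506 = (1 + 25) - 1506 = 26 - 1506 = -1480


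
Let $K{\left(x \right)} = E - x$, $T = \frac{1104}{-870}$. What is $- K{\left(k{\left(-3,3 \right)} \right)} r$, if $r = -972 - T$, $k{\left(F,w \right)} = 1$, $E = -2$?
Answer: $- \frac{422268}{145} \approx -2912.2$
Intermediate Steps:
$T = - \frac{184}{145}$ ($T = 1104 \left(- \frac{1}{870}\right) = - \frac{184}{145} \approx -1.269$)
$K{\left(x \right)} = -2 - x$
$r = - \frac{140756}{145}$ ($r = -972 - - \frac{184}{145} = -972 + \frac{184}{145} = - \frac{140756}{145} \approx -970.73$)
$- K{\left(k{\left(-3,3 \right)} \right)} r = - \frac{\left(-2 - 1\right) \left(-140756\right)}{145} = - \frac{\left(-3\right) \left(-140756\right)}{145} = \left(-1\right) \frac{422268}{145} = - \frac{422268}{145}$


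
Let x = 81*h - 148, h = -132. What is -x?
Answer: 10840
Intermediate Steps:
x = -10840 (x = 81*(-132) - 148 = -10692 - 148 = -10840)
-x = -1*(-10840) = 10840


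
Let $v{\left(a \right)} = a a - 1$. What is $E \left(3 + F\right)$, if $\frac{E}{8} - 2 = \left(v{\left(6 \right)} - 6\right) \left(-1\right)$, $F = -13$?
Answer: $2160$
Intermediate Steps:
$v{\left(a \right)} = -1 + a^{2}$ ($v{\left(a \right)} = a^{2} - 1 = -1 + a^{2}$)
$E = -216$ ($E = 16 + 8 \left(\left(-1 + 6^{2}\right) - 6\right) \left(-1\right) = 16 + 8 \left(\left(-1 + 36\right) - 6\right) \left(-1\right) = 16 + 8 \left(35 - 6\right) \left(-1\right) = 16 + 8 \cdot 29 \left(-1\right) = 16 + 8 \left(-29\right) = 16 - 232 = -216$)
$E \left(3 + F\right) = - 216 \left(3 - 13\right) = \left(-216\right) \left(-10\right) = 2160$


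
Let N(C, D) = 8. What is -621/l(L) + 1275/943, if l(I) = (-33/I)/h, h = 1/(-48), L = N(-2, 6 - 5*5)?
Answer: -37017/20746 ≈ -1.7843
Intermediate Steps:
L = 8
h = -1/48 ≈ -0.020833
l(I) = 1584/I (l(I) = (-33/I)/(-1/48) = -33/I*(-48) = 1584/I)
-621/l(L) + 1275/943 = -621/(1584/8) + 1275/943 = -621/(1584*(1/8)) + 1275*(1/943) = -621/198 + 1275/943 = -621*1/198 + 1275/943 = -69/22 + 1275/943 = -37017/20746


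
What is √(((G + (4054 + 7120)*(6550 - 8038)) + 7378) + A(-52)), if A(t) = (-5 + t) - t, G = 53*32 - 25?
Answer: 2*I*√4154467 ≈ 4076.5*I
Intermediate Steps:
G = 1671 (G = 1696 - 25 = 1671)
A(t) = -5
√(((G + (4054 + 7120)*(6550 - 8038)) + 7378) + A(-52)) = √(((1671 + (4054 + 7120)*(6550 - 8038)) + 7378) - 5) = √(((1671 + 11174*(-1488)) + 7378) - 5) = √(((1671 - 16626912) + 7378) - 5) = √((-16625241 + 7378) - 5) = √(-16617863 - 5) = √(-16617868) = 2*I*√4154467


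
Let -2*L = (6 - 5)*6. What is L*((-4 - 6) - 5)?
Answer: 45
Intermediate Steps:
L = -3 (L = -(6 - 5)*6/2 = -6/2 = -1/2*6 = -3)
L*((-4 - 6) - 5) = -3*((-4 - 6) - 5) = -3*(-10 - 5) = -3*(-15) = 45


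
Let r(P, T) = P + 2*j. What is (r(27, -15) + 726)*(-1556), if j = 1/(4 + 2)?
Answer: -3516560/3 ≈ -1.1722e+6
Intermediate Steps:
j = 1/6 ≈ 0.16667
r(P, T) = 1/3 + P (r(P, T) = P + 2*(1/6) = P + 1/3 = 1/3 + P)
(r(27, -15) + 726)*(-1556) = ((1/3 + 27) + 726)*(-1556) = (82/3 + 726)*(-1556) = (2260/3)*(-1556) = -3516560/3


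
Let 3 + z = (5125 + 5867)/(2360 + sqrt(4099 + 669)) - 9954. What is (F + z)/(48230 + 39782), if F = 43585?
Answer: 487396124/1275447901 - 229*sqrt(298)/2550895802 ≈ 0.38214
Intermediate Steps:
z = -9957 + 10992/(2360 + 4*sqrt(298)) (z = -3 + ((5125 + 5867)/(2360 + sqrt(4099 + 669)) - 9954) = -3 + (10992/(2360 + sqrt(4768)) - 9954) = -3 + (10992/(2360 + 4*sqrt(298)) - 9954) = -3 + (-9954 + 10992/(2360 + 4*sqrt(298))) = -9957 + 10992/(2360 + 4*sqrt(298)) ≈ -9952.5)
(F + z)/(48230 + 39782) = (43585 + (-576907199/57967 - 458*sqrt(298)/57967))/(48230 + 39782) = (1949584496/57967 - 458*sqrt(298)/57967)/88012 = (1949584496/57967 - 458*sqrt(298)/57967)*(1/88012) = 487396124/1275447901 - 229*sqrt(298)/2550895802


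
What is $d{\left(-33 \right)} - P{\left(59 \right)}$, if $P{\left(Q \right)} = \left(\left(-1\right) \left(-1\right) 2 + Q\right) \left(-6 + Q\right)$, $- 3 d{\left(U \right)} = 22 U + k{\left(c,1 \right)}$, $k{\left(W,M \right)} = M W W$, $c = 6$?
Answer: $-3003$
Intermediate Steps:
$k{\left(W,M \right)} = M W^{2}$
$d{\left(U \right)} = -12 - \frac{22 U}{3}$ ($d{\left(U \right)} = - \frac{22 U + 1 \cdot 6^{2}}{3} = - \frac{22 U + 1 \cdot 36}{3} = - \frac{22 U + 36}{3} = - \frac{36 + 22 U}{3} = -12 - \frac{22 U}{3}$)
$P{\left(Q \right)} = \left(-6 + Q\right) \left(2 + Q\right)$ ($P{\left(Q \right)} = \left(1 \cdot 2 + Q\right) \left(-6 + Q\right) = \left(2 + Q\right) \left(-6 + Q\right) = \left(-6 + Q\right) \left(2 + Q\right)$)
$d{\left(-33 \right)} - P{\left(59 \right)} = \left(-12 - -242\right) - \left(-12 + 59^{2} - 236\right) = \left(-12 + 242\right) - \left(-12 + 3481 - 236\right) = 230 - 3233 = -3003$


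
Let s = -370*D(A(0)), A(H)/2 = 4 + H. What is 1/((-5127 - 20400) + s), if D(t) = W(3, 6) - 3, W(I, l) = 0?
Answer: -1/24417 ≈ -4.0955e-5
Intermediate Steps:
A(H) = 8 + 2*H (A(H) = 2*(4 + H) = 8 + 2*H)
D(t) = -3 (D(t) = 0 - 3 = -3)
s = 1110 (s = -370*(-3) = 1110)
1/((-5127 - 20400) + s) = 1/((-5127 - 20400) + 1110) = 1/(-25527 + 1110) = 1/(-24417) = -1/24417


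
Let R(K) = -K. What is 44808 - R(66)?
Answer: 44874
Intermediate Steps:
44808 - R(66) = 44808 - (-1)*66 = 44808 - 1*(-66) = 44808 + 66 = 44874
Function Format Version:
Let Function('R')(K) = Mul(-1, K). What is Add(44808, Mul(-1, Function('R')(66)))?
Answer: 44874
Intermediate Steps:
Add(44808, Mul(-1, Function('R')(66))) = Add(44808, Mul(-1, Mul(-1, 66))) = Add(44808, Mul(-1, -66)) = Add(44808, 66) = 44874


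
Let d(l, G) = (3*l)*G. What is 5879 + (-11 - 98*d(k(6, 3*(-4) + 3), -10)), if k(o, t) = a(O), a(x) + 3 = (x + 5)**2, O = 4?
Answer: 235188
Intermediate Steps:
a(x) = -3 + (5 + x)**2 (a(x) = -3 + (x + 5)**2 = -3 + (5 + x)**2)
k(o, t) = 78 (k(o, t) = -3 + (5 + 4)**2 = -3 + 9**2 = -3 + 81 = 78)
d(l, G) = 3*G*l
5879 + (-11 - 98*d(k(6, 3*(-4) + 3), -10)) = 5879 + (-11 - 294*(-10)*78) = 5879 + (-11 - 98*(-2340)) = 5879 + (-11 + 229320) = 5879 + 229309 = 235188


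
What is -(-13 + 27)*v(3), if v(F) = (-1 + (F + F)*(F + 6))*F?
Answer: -2226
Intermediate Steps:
v(F) = F*(-1 + 2*F*(6 + F)) (v(F) = (-1 + (2*F)*(6 + F))*F = (-1 + 2*F*(6 + F))*F = F*(-1 + 2*F*(6 + F)))
-(-13 + 27)*v(3) = -(-13 + 27)*3*(-1 + 2*3² + 12*3) = -14*3*(-1 + 2*9 + 36) = -14*3*(-1 + 18 + 36) = -14*3*53 = -14*159 = -1*2226 = -2226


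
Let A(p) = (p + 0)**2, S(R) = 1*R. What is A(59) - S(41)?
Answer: 3440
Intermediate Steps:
S(R) = R
A(p) = p**2
A(59) - S(41) = 59**2 - 1*41 = 3481 - 41 = 3440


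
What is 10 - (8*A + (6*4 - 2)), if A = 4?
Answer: -44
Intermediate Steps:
10 - (8*A + (6*4 - 2)) = 10 - (8*4 + (6*4 - 2)) = 10 - (32 + (24 - 2)) = 10 - (32 + 22) = 10 - 1*54 = 10 - 54 = -44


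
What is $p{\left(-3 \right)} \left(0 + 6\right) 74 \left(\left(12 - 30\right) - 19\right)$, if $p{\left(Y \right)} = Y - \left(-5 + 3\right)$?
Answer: $16428$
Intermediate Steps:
$p{\left(Y \right)} = 2 + Y$ ($p{\left(Y \right)} = Y - -2 = Y + 2 = 2 + Y$)
$p{\left(-3 \right)} \left(0 + 6\right) 74 \left(\left(12 - 30\right) - 19\right) = \left(2 - 3\right) \left(0 + 6\right) 74 \left(\left(12 - 30\right) - 19\right) = \left(-1\right) 6 \cdot 74 \left(-18 - 19\right) = \left(-6\right) 74 \left(-37\right) = \left(-444\right) \left(-37\right) = 16428$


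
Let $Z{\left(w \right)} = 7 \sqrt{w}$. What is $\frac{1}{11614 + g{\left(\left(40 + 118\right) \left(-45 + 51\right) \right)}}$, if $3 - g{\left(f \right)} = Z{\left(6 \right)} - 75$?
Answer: $\frac{5846}{68351285} + \frac{7 \sqrt{6}}{136702570} \approx 8.5654 \cdot 10^{-5}$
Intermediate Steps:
$g{\left(f \right)} = 78 - 7 \sqrt{6}$ ($g{\left(f \right)} = 3 - \left(7 \sqrt{6} - 75\right) = 3 - \left(-75 + 7 \sqrt{6}\right) = 3 + \left(75 - 7 \sqrt{6}\right) = 78 - 7 \sqrt{6}$)
$\frac{1}{11614 + g{\left(\left(40 + 118\right) \left(-45 + 51\right) \right)}} = \frac{1}{11614 + \left(78 - 7 \sqrt{6}\right)} = \frac{1}{11692 - 7 \sqrt{6}}$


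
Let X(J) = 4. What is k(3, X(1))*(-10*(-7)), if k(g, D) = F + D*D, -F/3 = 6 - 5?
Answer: 910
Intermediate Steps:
F = -3 (F = -3*(6 - 5) = -3*1 = -3)
k(g, D) = -3 + D² (k(g, D) = -3 + D*D = -3 + D²)
k(3, X(1))*(-10*(-7)) = (-3 + 4²)*(-10*(-7)) = (-3 + 16)*70 = 13*70 = 910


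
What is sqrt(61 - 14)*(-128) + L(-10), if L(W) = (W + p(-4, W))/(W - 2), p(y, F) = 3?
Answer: 7/12 - 128*sqrt(47) ≈ -876.94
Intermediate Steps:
L(W) = (3 + W)/(-2 + W) (L(W) = (W + 3)/(W - 2) = (3 + W)/(-2 + W))
sqrt(61 - 14)*(-128) + L(-10) = sqrt(61 - 14)*(-128) + (3 - 10)/(-2 - 10) = sqrt(47)*(-128) - 7/(-12) = -128*sqrt(47) - 1/12*(-7) = -128*sqrt(47) + 7/12 = 7/12 - 128*sqrt(47)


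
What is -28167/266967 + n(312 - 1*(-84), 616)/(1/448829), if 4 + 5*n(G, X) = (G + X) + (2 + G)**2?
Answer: 6367049804711027/444945 ≈ 1.4310e+10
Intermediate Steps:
n(G, X) = -4/5 + G/5 + X/5 + (2 + G)**2/5 (n(G, X) = -4/5 + ((G + X) + (2 + G)**2)/5 = -4/5 + (G + X + (2 + G)**2)/5 = -4/5 + (G/5 + X/5 + (2 + G)**2/5) = -4/5 + G/5 + X/5 + (2 + G)**2/5)
-28167/266967 + n(312 - 1*(-84), 616)/(1/448829) = -28167/266967 + ((312 - 1*(-84)) + (1/5)*616 + (312 - 1*(-84))**2/5)/(1/448829) = -28167*1/266967 + ((312 + 84) + 616/5 + (312 + 84)**2/5)/(1/448829) = -9389/88989 + (396 + 616/5 + (1/5)*396**2)*448829 = -9389/88989 + (396 + 616/5 + (1/5)*156816)*448829 = -9389/88989 + (396 + 616/5 + 156816/5)*448829 = -9389/88989 + (159412/5)*448829 = -9389/88989 + 71548728548/5 = 6367049804711027/444945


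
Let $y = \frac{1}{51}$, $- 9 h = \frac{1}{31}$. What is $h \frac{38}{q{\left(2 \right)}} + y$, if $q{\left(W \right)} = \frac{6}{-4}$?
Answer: $\frac{1571}{14229} \approx 0.11041$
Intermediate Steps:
$q{\left(W \right)} = - \frac{3}{2}$ ($q{\left(W \right)} = 6 \left(- \frac{1}{4}\right) = - \frac{3}{2}$)
$h = - \frac{1}{279}$ ($h = - \frac{1}{9 \cdot 31} = \left(- \frac{1}{9}\right) \frac{1}{31} = - \frac{1}{279} \approx -0.0035842$)
$y = \frac{1}{51} \approx 0.019608$
$h \frac{38}{q{\left(2 \right)}} + y = - \frac{38 \frac{1}{- \frac{3}{2}}}{279} + \frac{1}{51} = - \frac{38 \left(- \frac{2}{3}\right)}{279} + \frac{1}{51} = \left(- \frac{1}{279}\right) \left(- \frac{76}{3}\right) + \frac{1}{51} = \frac{76}{837} + \frac{1}{51} = \frac{1571}{14229}$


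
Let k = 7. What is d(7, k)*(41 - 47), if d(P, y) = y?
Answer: -42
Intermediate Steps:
d(7, k)*(41 - 47) = 7*(41 - 47) = 7*(-6) = -42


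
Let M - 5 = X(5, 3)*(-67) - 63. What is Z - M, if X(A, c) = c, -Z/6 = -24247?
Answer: 145741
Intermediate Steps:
Z = 145482 (Z = -6*(-24247) = 145482)
M = -259 (M = 5 + (3*(-67) - 63) = 5 + (-201 - 63) = 5 - 264 = -259)
Z - M = 145482 - 1*(-259) = 145482 + 259 = 145741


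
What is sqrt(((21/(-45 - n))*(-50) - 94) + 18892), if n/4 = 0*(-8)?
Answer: 4*sqrt(10587)/3 ≈ 137.19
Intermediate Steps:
n = 0 (n = 4*(0*(-8)) = 4*0 = 0)
sqrt(((21/(-45 - n))*(-50) - 94) + 18892) = sqrt(((21/(-45 - 1*0))*(-50) - 94) + 18892) = sqrt(((21/(-45 + 0))*(-50) - 94) + 18892) = sqrt(((21/(-45))*(-50) - 94) + 18892) = sqrt(((21*(-1/45))*(-50) - 94) + 18892) = sqrt((-7/15*(-50) - 94) + 18892) = sqrt((70/3 - 94) + 18892) = sqrt(-212/3 + 18892) = sqrt(56464/3) = 4*sqrt(10587)/3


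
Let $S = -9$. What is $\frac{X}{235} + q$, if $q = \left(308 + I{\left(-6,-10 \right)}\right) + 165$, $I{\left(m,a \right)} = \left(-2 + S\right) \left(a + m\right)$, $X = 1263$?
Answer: $\frac{153778}{235} \approx 654.37$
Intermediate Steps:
$I{\left(m,a \right)} = - 11 a - 11 m$ ($I{\left(m,a \right)} = \left(-2 - 9\right) \left(a + m\right) = - 11 \left(a + m\right) = - 11 a - 11 m$)
$q = 649$ ($q = \left(308 - -176\right) + 165 = \left(308 + \left(110 + 66\right)\right) + 165 = \left(308 + 176\right) + 165 = 484 + 165 = 649$)
$\frac{X}{235} + q = \frac{1263}{235} + 649 = \frac{153778}{235}$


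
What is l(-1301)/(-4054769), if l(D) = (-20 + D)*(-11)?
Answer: -14531/4054769 ≈ -0.0035837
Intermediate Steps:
l(D) = 220 - 11*D
l(-1301)/(-4054769) = (220 - 11*(-1301))/(-4054769) = (220 + 14311)*(-1/4054769) = 14531*(-1/4054769) = -14531/4054769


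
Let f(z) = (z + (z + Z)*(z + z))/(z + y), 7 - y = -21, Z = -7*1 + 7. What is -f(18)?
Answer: -333/23 ≈ -14.478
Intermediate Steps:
Z = 0 (Z = -7 + 7 = 0)
y = 28 (y = 7 - 1*(-21) = 7 + 21 = 28)
f(z) = (z + 2*z²)/(28 + z) (f(z) = (z + (z + 0)*(z + z))/(z + 28) = (z + z*(2*z))/(28 + z) = (z + 2*z²)/(28 + z))
-f(18) = -18*(1 + 2*18)/(28 + 18) = -18*(1 + 36)/46 = -18*37/46 = -1*333/23 = -333/23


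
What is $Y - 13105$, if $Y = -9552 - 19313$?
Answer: $-41970$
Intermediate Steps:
$Y = -28865$ ($Y = -9552 - 19313 = -28865$)
$Y - 13105 = -28865 - 13105 = -41970$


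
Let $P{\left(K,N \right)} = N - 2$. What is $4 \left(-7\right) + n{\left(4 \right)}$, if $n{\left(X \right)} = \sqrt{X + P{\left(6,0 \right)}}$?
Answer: $-28 + \sqrt{2} \approx -26.586$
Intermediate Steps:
$P{\left(K,N \right)} = -2 + N$
$n{\left(X \right)} = \sqrt{-2 + X}$ ($n{\left(X \right)} = \sqrt{X + \left(-2 + 0\right)} = \sqrt{X - 2} = \sqrt{-2 + X}$)
$4 \left(-7\right) + n{\left(4 \right)} = 4 \left(-7\right) + \sqrt{-2 + 4} = -28 + \sqrt{2}$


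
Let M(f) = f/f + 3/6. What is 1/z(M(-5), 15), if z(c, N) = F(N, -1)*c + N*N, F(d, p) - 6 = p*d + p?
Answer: 1/210 ≈ 0.0047619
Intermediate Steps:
F(d, p) = 6 + p + d*p (F(d, p) = 6 + (p*d + p) = 6 + (d*p + p) = 6 + (p + d*p) = 6 + p + d*p)
M(f) = 3/2 (M(f) = 1 + 3*(1/6) = 1 + 1/2 = 3/2)
z(c, N) = N**2 + c*(5 - N) (z(c, N) = (6 - 1 + N*(-1))*c + N*N = (6 - 1 - N)*c + N**2 = (5 - N)*c + N**2 = c*(5 - N) + N**2 = N**2 + c*(5 - N))
1/z(M(-5), 15) = 1/(15**2 + 3*(5 - 1*15)/2) = 1/(225 + 3*(5 - 15)/2) = 1/(225 + (3/2)*(-10)) = 1/(225 - 15) = 1/210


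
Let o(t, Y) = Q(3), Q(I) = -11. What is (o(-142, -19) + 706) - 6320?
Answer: -5625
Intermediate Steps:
o(t, Y) = -11
(o(-142, -19) + 706) - 6320 = (-11 + 706) - 6320 = 695 - 6320 = -5625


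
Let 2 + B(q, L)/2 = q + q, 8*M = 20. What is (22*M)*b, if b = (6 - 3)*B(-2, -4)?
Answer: -1980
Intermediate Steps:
M = 5/2 (M = (1/8)*20 = 5/2 ≈ 2.5000)
B(q, L) = -4 + 4*q (B(q, L) = -4 + 2*(q + q) = -4 + 2*(2*q) = -4 + 4*q)
b = -36 (b = (6 - 3)*(-4 + 4*(-2)) = 3*(-4 - 8) = 3*(-12) = -36)
(22*M)*b = (22*(5/2))*(-36) = 55*(-36) = -1980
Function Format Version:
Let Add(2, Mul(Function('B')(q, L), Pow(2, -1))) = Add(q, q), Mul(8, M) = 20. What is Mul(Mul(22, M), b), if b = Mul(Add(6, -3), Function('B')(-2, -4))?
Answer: -1980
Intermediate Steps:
M = Rational(5, 2) (M = Mul(Rational(1, 8), 20) = Rational(5, 2) ≈ 2.5000)
Function('B')(q, L) = Add(-4, Mul(4, q)) (Function('B')(q, L) = Add(-4, Mul(2, Add(q, q))) = Add(-4, Mul(2, Mul(2, q))) = Add(-4, Mul(4, q)))
b = -36 (b = Mul(Add(6, -3), Add(-4, Mul(4, -2))) = Mul(3, Add(-4, -8)) = Mul(3, -12) = -36)
Mul(Mul(22, M), b) = Mul(Mul(22, Rational(5, 2)), -36) = Mul(55, -36) = -1980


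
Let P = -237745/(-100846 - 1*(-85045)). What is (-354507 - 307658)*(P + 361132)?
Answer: -3778634293712705/15801 ≈ -2.3914e+11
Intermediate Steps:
P = 237745/15801 (P = -237745/(-100846 + 85045) = -237745/(-15801) = -237745*(-1/15801) = 237745/15801 ≈ 15.046)
(-354507 - 307658)*(P + 361132) = (-354507 - 307658)*(237745/15801 + 361132) = -662165*5706484477/15801 = -3778634293712705/15801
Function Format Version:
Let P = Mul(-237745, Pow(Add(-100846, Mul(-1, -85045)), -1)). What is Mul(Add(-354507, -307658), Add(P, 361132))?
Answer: Rational(-3778634293712705, 15801) ≈ -2.3914e+11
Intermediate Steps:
P = Rational(237745, 15801) (P = Mul(-237745, Pow(Add(-100846, 85045), -1)) = Mul(-237745, Pow(-15801, -1)) = Mul(-237745, Rational(-1, 15801)) = Rational(237745, 15801) ≈ 15.046)
Mul(Add(-354507, -307658), Add(P, 361132)) = Mul(Add(-354507, -307658), Add(Rational(237745, 15801), 361132)) = Mul(-662165, Rational(5706484477, 15801)) = Rational(-3778634293712705, 15801)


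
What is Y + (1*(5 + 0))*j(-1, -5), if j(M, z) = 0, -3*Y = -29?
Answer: 29/3 ≈ 9.6667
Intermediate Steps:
Y = 29/3 (Y = -⅓*(-29) = 29/3 ≈ 9.6667)
Y + (1*(5 + 0))*j(-1, -5) = 29/3 + (1*(5 + 0))*0 = 29/3 + (1*5)*0 = 29/3 + 5*0 = 29/3 + 0 = 29/3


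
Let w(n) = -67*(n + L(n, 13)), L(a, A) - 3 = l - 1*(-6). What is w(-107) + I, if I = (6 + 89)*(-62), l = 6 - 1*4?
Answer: 542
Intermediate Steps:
l = 2 (l = 6 - 4 = 2)
L(a, A) = 11 (L(a, A) = 3 + (2 - 1*(-6)) = 3 + (2 + 6) = 3 + 8 = 11)
w(n) = -737 - 67*n (w(n) = -67*(n + 11) = -67*(11 + n) = -737 - 67*n)
I = -5890 (I = 95*(-62) = -5890)
w(-107) + I = (-737 - 67*(-107)) - 5890 = (-737 + 7169) - 5890 = 6432 - 5890 = 542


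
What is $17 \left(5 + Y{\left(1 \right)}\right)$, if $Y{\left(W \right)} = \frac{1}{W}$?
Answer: $102$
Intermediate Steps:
$17 \left(5 + Y{\left(1 \right)}\right) = 17 \left(5 + 1^{-1}\right) = 17 \left(5 + 1\right) = 17 \cdot 6 = 102$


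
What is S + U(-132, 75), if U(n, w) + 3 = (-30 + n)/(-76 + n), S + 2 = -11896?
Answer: -1237623/104 ≈ -11900.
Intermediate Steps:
S = -11898 (S = -2 - 11896 = -11898)
U(n, w) = -3 + (-30 + n)/(-76 + n)
S + U(-132, 75) = -11898 + 2*(99 - 1*(-132))/(-76 - 132) = -11898 + 2*(99 + 132)/(-208) = -11898 + 2*(-1/208)*231 = -11898 - 231/104 = -1237623/104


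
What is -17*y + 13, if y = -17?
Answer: 302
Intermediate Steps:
-17*y + 13 = -17*(-17) + 13 = 289 + 13 = 302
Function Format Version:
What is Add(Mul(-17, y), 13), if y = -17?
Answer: 302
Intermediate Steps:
Add(Mul(-17, y), 13) = Add(Mul(-17, -17), 13) = Add(289, 13) = 302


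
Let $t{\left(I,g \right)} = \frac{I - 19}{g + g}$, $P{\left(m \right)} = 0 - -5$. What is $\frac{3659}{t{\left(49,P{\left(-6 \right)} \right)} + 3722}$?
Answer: $\frac{3659}{3725} \approx 0.98228$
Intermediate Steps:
$P{\left(m \right)} = 5$ ($P{\left(m \right)} = 0 + 5 = 5$)
$t{\left(I,g \right)} = \frac{-19 + I}{2 g}$
$\frac{3659}{t{\left(49,P{\left(-6 \right)} \right)} + 3722} = \frac{3659}{\frac{-19 + 49}{2 \cdot 5} + 3722} = \frac{3659}{\frac{1}{2} \cdot \frac{1}{5} \cdot 30 + 3722} = \frac{3659}{3 + 3722} = \frac{3659}{3725}$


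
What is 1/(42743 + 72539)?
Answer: 1/115282 ≈ 8.6744e-6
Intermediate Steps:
1/(42743 + 72539) = 1/115282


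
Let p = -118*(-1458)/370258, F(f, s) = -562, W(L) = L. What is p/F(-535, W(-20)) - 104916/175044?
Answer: -455449181464/758833959163 ≈ -0.60020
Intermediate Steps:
p = 86022/185129 (p = 172044*(1/370258) = 86022/185129 ≈ 0.46466)
p/F(-535, W(-20)) - 104916/175044 = (86022/185129)/(-562) - 104916/175044 = (86022/185129)*(-1/562) - 104916*1/175044 = -43011/52021249 - 8743/14587 = -455449181464/758833959163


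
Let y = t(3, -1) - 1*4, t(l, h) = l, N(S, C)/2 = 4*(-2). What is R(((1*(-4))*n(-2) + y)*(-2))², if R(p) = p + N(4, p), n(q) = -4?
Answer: 2116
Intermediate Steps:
N(S, C) = -16 (N(S, C) = 2*(4*(-2)) = 2*(-8) = -16)
y = -1 (y = 3 - 1*4 = 3 - 4 = -1)
R(p) = -16 + p (R(p) = p - 16 = -16 + p)
R(((1*(-4))*n(-2) + y)*(-2))² = (-16 + ((1*(-4))*(-4) - 1)*(-2))² = (-16 + (-4*(-4) - 1)*(-2))² = (-16 + (16 - 1)*(-2))² = (-16 + 15*(-2))² = (-16 - 30)² = (-46)² = 2116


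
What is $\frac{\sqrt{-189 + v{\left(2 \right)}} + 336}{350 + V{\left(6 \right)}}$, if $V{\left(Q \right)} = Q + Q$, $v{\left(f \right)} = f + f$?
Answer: $\frac{168}{181} + \frac{i \sqrt{185}}{362} \approx 0.92818 + 0.037573 i$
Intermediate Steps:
$v{\left(f \right)} = 2 f$
$V{\left(Q \right)} = 2 Q$
$\frac{\sqrt{-189 + v{\left(2 \right)}} + 336}{350 + V{\left(6 \right)}} = \frac{\sqrt{-189 + 2 \cdot 2} + 336}{350 + 2 \cdot 6} = \frac{\sqrt{-189 + 4} + 336}{350 + 12} = \frac{\sqrt{-185} + 336}{362} = \left(i \sqrt{185} + 336\right) \frac{1}{362} = \left(336 + i \sqrt{185}\right) \frac{1}{362} = \frac{168}{181} + \frac{i \sqrt{185}}{362}$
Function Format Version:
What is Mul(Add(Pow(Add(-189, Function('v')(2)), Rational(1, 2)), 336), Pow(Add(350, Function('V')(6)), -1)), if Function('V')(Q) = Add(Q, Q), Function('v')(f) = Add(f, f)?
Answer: Add(Rational(168, 181), Mul(Rational(1, 362), I, Pow(185, Rational(1, 2)))) ≈ Add(0.92818, Mul(0.037573, I))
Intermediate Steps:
Function('v')(f) = Mul(2, f)
Function('V')(Q) = Mul(2, Q)
Mul(Add(Pow(Add(-189, Function('v')(2)), Rational(1, 2)), 336), Pow(Add(350, Function('V')(6)), -1)) = Mul(Add(Pow(Add(-189, Mul(2, 2)), Rational(1, 2)), 336), Pow(Add(350, Mul(2, 6)), -1)) = Mul(Add(Pow(Add(-189, 4), Rational(1, 2)), 336), Pow(Add(350, 12), -1)) = Mul(Add(Pow(-185, Rational(1, 2)), 336), Pow(362, -1)) = Mul(Add(Mul(I, Pow(185, Rational(1, 2))), 336), Rational(1, 362)) = Mul(Add(336, Mul(I, Pow(185, Rational(1, 2)))), Rational(1, 362)) = Add(Rational(168, 181), Mul(Rational(1, 362), I, Pow(185, Rational(1, 2))))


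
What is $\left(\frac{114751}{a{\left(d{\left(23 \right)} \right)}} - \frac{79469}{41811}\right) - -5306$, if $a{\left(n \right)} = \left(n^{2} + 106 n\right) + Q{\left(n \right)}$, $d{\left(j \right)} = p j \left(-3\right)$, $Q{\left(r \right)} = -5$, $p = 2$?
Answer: $\frac{89365817048}{16766211} \approx 5330.1$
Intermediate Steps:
$d{\left(j \right)} = - 6 j$ ($d{\left(j \right)} = 2 j \left(-3\right) = - 6 j$)
$a{\left(n \right)} = -5 + n^{2} + 106 n$ ($a{\left(n \right)} = \left(n^{2} + 106 n\right) - 5 = -5 + n^{2} + 106 n$)
$\left(\frac{114751}{a{\left(d{\left(23 \right)} \right)}} - \frac{79469}{41811}\right) - -5306 = \left(\frac{114751}{-5 + \left(\left(-6\right) 23\right)^{2} + 106 \left(\left(-6\right) 23\right)} - \frac{79469}{41811}\right) - -5306 = \left(\frac{114751}{-5 + \left(-138\right)^{2} + 106 \left(-138\right)} - \frac{79469}{41811}\right) + 5306 = \left(\frac{114751}{-5 + 19044 - 14628} - \frac{79469}{41811}\right) + 5306 = \left(\frac{114751}{4411} - \frac{79469}{41811}\right) + 5306 = \frac{404301482}{16766211} + 5306 = \frac{89365817048}{16766211}$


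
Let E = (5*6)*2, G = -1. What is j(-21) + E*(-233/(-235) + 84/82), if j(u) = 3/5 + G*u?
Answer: 1373496/9635 ≈ 142.55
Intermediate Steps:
j(u) = ⅗ - u (j(u) = 3/5 - u = 3*(⅕) - u = ⅗ - u)
E = 60 (E = 30*2 = 60)
j(-21) + E*(-233/(-235) + 84/82) = (⅗ - 1*(-21)) + 60*(-233/(-235) + 84/82) = (⅗ + 21) + 60*(-233*(-1/235) + 84*(1/82)) = 108/5 + 60*(233/235 + 42/41) = 108/5 + 60*(19423/9635) = 108/5 + 233076/1927 = 1373496/9635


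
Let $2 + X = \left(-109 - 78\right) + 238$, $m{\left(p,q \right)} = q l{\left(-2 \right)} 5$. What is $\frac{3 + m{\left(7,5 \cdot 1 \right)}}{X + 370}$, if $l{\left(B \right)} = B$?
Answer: $- \frac{47}{419} \approx -0.11217$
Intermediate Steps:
$m{\left(p,q \right)} = - 10 q$ ($m{\left(p,q \right)} = q \left(-2\right) 5 = - 2 q 5 = - 10 q$)
$X = 49$ ($X = -2 + \left(\left(-109 - 78\right) + 238\right) = -2 + \left(-187 + 238\right) = -2 + 51 = 49$)
$\frac{3 + m{\left(7,5 \cdot 1 \right)}}{X + 370} = \frac{3 - 10 \cdot 5 \cdot 1}{49 + 370} = \frac{3 - 50}{419} = \left(3 - 50\right) \frac{1}{419} = \left(-47\right) \frac{1}{419} = - \frac{47}{419}$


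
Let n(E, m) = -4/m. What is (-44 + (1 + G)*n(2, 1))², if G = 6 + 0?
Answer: 5184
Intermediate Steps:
G = 6
(-44 + (1 + G)*n(2, 1))² = (-44 + (1 + 6)*(-4/1))² = (-44 + 7*(-4*1))² = (-44 + 7*(-4))² = (-44 - 28)² = (-72)² = 5184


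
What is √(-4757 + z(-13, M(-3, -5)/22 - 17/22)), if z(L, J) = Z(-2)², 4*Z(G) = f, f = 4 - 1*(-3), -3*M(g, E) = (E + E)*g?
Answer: I*√76063/4 ≈ 68.949*I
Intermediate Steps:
M(g, E) = -2*E*g/3 (M(g, E) = -(E + E)*g/3 = -2*E*g/3)
f = 7 (f = 4 + 3 = 7)
Z(G) = 7/4 (Z(G) = (¼)*7 = 7/4)
z(L, J) = 49/16 (z(L, J) = (7/4)² = 49/16)
√(-4757 + z(-13, M(-3, -5)/22 - 17/22)) = √(-4757 + 49/16) = √(-76063/16) = I*√76063/4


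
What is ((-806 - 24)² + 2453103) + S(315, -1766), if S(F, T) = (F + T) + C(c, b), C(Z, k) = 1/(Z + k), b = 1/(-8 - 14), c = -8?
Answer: 555877682/177 ≈ 3.1406e+6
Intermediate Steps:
b = -1/22 (b = 1/(-22) = -1/22 ≈ -0.045455)
S(F, T) = -22/177 + F + T (S(F, T) = (F + T) + 1/(-8 - 1/22) = (F + T) + 1/(-177/22) = (F + T) - 22/177 = -22/177 + F + T)
((-806 - 24)² + 2453103) + S(315, -1766) = ((-806 - 24)² + 2453103) + (-22/177 + 315 - 1766) = ((-830)² + 2453103) - 256849/177 = (688900 + 2453103) - 256849/177 = 3142003 - 256849/177 = 555877682/177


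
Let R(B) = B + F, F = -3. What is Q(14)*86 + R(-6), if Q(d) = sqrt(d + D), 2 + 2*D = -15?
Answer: -9 + 43*sqrt(22) ≈ 192.69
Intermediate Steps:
D = -17/2 (D = -1 + (1/2)*(-15) = -1 - 15/2 = -17/2 ≈ -8.5000)
R(B) = -3 + B (R(B) = B - 3 = -3 + B)
Q(d) = sqrt(-17/2 + d) (Q(d) = sqrt(d - 17/2) = sqrt(-17/2 + d))
Q(14)*86 + R(-6) = (sqrt(-34 + 4*14)/2)*86 + (-3 - 6) = (sqrt(-34 + 56)/2)*86 - 9 = (sqrt(22)/2)*86 - 9 = 43*sqrt(22) - 9 = -9 + 43*sqrt(22)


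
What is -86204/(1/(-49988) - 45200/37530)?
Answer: 16172298316656/225949513 ≈ 71575.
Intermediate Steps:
-86204/(1/(-49988) - 45200/37530) = -86204/(-1/49988 - 45200*1/37530) = -86204/(-1/49988 - 4520/3753) = -86204/(-225949513/187604964) = -86204*(-187604964/225949513) = 16172298316656/225949513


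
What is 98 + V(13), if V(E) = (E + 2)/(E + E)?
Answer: 2563/26 ≈ 98.577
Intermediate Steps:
V(E) = (2 + E)/(2*E) (V(E) = (2 + E)/((2*E)) = (2 + E)*(1/(2*E)) = (2 + E)/(2*E))
98 + V(13) = 98 + (½)*(2 + 13)/13 = 98 + (½)*(1/13)*15 = 98 + 15/26 = 2563/26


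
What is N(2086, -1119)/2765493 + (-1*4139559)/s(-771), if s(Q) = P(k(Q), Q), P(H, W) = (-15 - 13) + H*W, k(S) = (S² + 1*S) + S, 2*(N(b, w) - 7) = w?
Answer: 22390719576689/2528352843614802 ≈ 0.0088558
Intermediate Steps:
N(b, w) = 7 + w/2
k(S) = S² + 2*S (k(S) = (S² + S) + S = (S + S²) + S = S² + 2*S)
P(H, W) = -28 + H*W
s(Q) = -28 + Q²*(2 + Q) (s(Q) = -28 + (Q*(2 + Q))*Q = -28 + Q²*(2 + Q))
N(2086, -1119)/2765493 + (-1*4139559)/s(-771) = (7 + (½)*(-1119))/2765493 + (-1*4139559)/(-28 + (-771)²*(2 - 771)) = (7 - 1119/2)*(1/2765493) - 4139559/(-28 + 594441*(-769)) = -1105/2*1/2765493 - 4139559/(-28 - 457125129) = -1105/5530986 - 4139559/(-457125157) = -1105/5530986 - 4139559*(-1/457125157) = -1105/5530986 + 4139559/457125157 = 22390719576689/2528352843614802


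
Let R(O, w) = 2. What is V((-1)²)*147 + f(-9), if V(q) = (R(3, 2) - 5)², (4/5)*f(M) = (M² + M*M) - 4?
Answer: 3041/2 ≈ 1520.5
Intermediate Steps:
f(M) = -5 + 5*M²/2 (f(M) = 5*((M² + M*M) - 4)/4 = 5*((M² + M²) - 4)/4 = 5*(2*M² - 4)/4 = 5*(-4 + 2*M²)/4 = -5 + 5*M²/2)
V(q) = 9 (V(q) = (2 - 5)² = (-3)² = 9)
V((-1)²)*147 + f(-9) = 9*147 + (-5 + (5/2)*(-9)²) = 1323 + (-5 + (5/2)*81) = 1323 + (-5 + 405/2) = 1323 + 395/2 = 3041/2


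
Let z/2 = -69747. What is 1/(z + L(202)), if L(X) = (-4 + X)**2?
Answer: -1/100290 ≈ -9.9711e-6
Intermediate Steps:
z = -139494 (z = 2*(-69747) = -139494)
1/(z + L(202)) = 1/(-139494 + (-4 + 202)**2) = 1/(-139494 + 198**2) = 1/(-139494 + 39204) = 1/(-100290) = -1/100290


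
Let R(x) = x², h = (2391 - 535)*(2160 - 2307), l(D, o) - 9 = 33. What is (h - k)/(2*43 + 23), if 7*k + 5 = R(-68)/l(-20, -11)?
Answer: -40108511/16023 ≈ -2503.2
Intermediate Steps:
l(D, o) = 42 (l(D, o) = 9 + 33 = 42)
h = -272832 (h = 1856*(-147) = -272832)
k = 2207/147 (k = -5/7 + ((-68)²/42)/7 = -5/7 + (4624*(1/42))/7 = -5/7 + (⅐)*(2312/21) = -5/7 + 2312/147 = 2207/147 ≈ 15.014)
(h - k)/(2*43 + 23) = (-272832 - 1*2207/147)/(2*43 + 23) = (-272832 - 2207/147)/(86 + 23) = -40108511/147/109 = -40108511/147*1/109 = -40108511/16023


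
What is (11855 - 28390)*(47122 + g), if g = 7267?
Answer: -899322115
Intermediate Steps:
(11855 - 28390)*(47122 + g) = (11855 - 28390)*(47122 + 7267) = -16535*54389 = -899322115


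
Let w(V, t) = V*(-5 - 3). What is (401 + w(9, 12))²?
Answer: 108241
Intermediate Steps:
w(V, t) = -8*V (w(V, t) = V*(-8) = -8*V)
(401 + w(9, 12))² = (401 - 8*9)² = (401 - 72)² = 329² = 108241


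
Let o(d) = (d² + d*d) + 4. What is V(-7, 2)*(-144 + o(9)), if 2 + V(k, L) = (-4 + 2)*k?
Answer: 264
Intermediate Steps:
V(k, L) = -2 - 2*k (V(k, L) = -2 + (-4 + 2)*k = -2 - 2*k)
o(d) = 4 + 2*d² (o(d) = (d² + d²) + 4 = 2*d² + 4 = 4 + 2*d²)
V(-7, 2)*(-144 + o(9)) = (-2 - 2*(-7))*(-144 + (4 + 2*9²)) = (-2 + 14)*(-144 + (4 + 2*81)) = 12*(-144 + (4 + 162)) = 12*(-144 + 166) = 12*22 = 264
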